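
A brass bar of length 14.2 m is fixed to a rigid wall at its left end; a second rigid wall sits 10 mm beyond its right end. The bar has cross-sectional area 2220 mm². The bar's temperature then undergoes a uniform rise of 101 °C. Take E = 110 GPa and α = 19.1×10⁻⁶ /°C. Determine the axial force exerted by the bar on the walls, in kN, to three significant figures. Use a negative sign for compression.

-299 kN

Free thermal expansion αLΔT = 19.1e-6 · 14200 · 101 = 27.39 mm.
The walls engage after the gap closes; constrained expansion = 27.39 − 10 = 17.39 mm.
The walls impose strain ε = −(17.39)/14200 = -1.2249e-03; σ = Eε = 110000 · -1.2249e-03 = -134.7 MPa.
Wall reaction R = σ·A = -134.7·2220 = -299100 N = -299.1 kN.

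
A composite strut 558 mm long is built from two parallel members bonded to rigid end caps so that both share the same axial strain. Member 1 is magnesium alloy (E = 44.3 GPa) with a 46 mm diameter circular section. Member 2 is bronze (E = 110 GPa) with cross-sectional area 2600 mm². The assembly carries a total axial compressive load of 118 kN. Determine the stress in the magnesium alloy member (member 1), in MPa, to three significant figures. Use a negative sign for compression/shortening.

-14.5 MPa

A_1 = 1662 mm².
Equal strain + equilibrium ⇒ each member carries load in proportion to AE: A₁E₁ = 73620000 N, A₂E₂ = 286000000 N, ΣAE = 359600000 N.
σ₁ = P·E₁/ΣAE = -118000·44300/359600000 = -14.54 MPa.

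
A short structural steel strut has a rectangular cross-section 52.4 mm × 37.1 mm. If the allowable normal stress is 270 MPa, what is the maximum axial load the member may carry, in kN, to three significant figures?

525 kN

A = 1944 mm².
P_max = σ_allow · A = 270 · 1944 = 524900 N = 524.9 kN.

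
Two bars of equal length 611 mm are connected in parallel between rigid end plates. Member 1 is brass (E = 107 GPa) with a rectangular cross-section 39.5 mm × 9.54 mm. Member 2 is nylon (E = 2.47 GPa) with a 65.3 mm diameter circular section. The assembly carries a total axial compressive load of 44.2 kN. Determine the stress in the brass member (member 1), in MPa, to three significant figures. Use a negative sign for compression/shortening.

-97.3 MPa

A_1 = 376.8 mm².
A_2 = 3349 mm².
Equal strain + equilibrium ⇒ each member carries load in proportion to AE: A₁E₁ = 40320000 N, A₂E₂ = 8272000 N, ΣAE = 48590000 N.
σ₁ = P·E₁/ΣAE = -44200·107000/48590000 = -97.33 MPa.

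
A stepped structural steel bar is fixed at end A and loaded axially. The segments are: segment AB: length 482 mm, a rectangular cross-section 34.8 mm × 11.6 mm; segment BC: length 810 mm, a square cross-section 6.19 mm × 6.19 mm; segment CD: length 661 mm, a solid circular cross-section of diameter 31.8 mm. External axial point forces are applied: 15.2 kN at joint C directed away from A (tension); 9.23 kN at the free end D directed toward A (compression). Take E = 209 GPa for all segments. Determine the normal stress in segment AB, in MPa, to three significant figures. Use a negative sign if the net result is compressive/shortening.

14.8 MPa

Internal axial forces (sectioning from the free end, tension +): N_CD = -9.23 kN, N_BC = 5.97 kN, N_AB = 5.97 kN.
A_AB = 403.7 mm².
σ_AB = N_AB/A_AB = 5970/403.7 = 14.79 MPa.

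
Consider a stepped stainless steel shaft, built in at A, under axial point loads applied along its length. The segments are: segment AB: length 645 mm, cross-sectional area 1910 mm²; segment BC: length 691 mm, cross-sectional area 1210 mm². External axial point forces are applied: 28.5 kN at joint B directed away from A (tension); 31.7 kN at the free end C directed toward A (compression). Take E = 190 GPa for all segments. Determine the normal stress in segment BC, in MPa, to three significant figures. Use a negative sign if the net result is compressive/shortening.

-26.2 MPa

Internal axial forces (sectioning from the free end, tension +): N_BC = -31.7 kN, N_AB = -3.2 kN.
σ_BC = N_BC/A_BC = -31700/1210 = -26.2 MPa.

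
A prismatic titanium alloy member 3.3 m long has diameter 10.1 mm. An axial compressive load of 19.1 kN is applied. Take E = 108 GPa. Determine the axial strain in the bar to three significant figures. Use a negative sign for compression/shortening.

-0.00221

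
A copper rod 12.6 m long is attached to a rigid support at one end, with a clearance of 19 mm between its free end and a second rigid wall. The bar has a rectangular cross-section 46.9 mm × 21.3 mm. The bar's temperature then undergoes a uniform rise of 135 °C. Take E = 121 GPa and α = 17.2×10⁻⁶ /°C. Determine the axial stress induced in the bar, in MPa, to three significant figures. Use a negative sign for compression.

-98.5 MPa

Free thermal expansion αLΔT = 17.2e-6 · 12600 · 135 = 29.26 mm.
The walls engage after the gap closes; constrained expansion = 29.26 − 19 = 10.26 mm.
The walls impose strain ε = −(10.26)/12600 = -8.1406e-04; σ = Eε = 121000 · -8.1406e-04 = -98.5 MPa.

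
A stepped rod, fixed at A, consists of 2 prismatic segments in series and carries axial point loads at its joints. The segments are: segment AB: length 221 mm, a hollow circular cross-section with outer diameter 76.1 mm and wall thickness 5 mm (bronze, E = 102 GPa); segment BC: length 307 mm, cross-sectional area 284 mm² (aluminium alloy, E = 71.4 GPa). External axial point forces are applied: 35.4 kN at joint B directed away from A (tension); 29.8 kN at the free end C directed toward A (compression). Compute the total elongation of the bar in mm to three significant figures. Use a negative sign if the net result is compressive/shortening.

-0.440 mm

Internal axial forces (sectioning from the free end, tension +): N_BC = -29.8 kN, N_AB = 5.6 kN.
A_AB = 1117 mm².
δ_AB = 5600·221/(1117·102000) = 0.01086 mm
δ_BC = -29800·307/(284·71400) = -0.4512 mm
δ = Σδ_i = -0.4403 mm.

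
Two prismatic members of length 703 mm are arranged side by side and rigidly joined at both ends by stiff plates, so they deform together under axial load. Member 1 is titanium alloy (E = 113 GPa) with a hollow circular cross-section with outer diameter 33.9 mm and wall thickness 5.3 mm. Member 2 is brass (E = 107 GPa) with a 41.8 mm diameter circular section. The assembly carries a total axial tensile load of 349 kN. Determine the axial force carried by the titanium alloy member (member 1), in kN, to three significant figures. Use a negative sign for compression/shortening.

A_1 = 476.2 mm².
A_2 = 1372 mm².
Equal strain + equilibrium ⇒ each member carries load in proportion to AE: A₁E₁ = 53810000 N, A₂E₂ = 146800000 N, ΣAE = 200600000 N.
F₁ = P·A₁E₁/ΣAE = 349000·53810000/200600000 = 93600 N.

93.6 kN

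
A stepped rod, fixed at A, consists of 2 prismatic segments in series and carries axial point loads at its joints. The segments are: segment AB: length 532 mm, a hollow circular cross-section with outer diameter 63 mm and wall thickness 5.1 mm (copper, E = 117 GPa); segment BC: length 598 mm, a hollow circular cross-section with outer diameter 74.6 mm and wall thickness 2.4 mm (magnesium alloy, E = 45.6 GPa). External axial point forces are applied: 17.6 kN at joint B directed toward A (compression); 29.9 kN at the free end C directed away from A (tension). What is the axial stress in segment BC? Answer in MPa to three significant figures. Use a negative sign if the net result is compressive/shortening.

54.9 MPa

Internal axial forces (sectioning from the free end, tension +): N_BC = 29.9 kN, N_AB = 12.3 kN.
A_BC = 544.4 mm².
σ_BC = N_BC/A_BC = 29900/544.4 = 54.93 MPa.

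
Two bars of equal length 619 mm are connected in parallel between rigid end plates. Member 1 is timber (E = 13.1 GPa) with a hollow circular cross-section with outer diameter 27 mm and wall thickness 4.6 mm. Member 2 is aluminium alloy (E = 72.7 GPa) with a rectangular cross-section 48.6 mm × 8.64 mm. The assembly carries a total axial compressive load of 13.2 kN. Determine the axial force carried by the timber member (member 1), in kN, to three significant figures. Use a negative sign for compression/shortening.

-1.61 kN

A_1 = 323.7 mm².
A_2 = 419.9 mm².
Equal strain + equilibrium ⇒ each member carries load in proportion to AE: A₁E₁ = 4241000 N, A₂E₂ = 30530000 N, ΣAE = 34770000 N.
F₁ = P·A₁E₁/ΣAE = -13200·4241000/34770000 = -1610 N.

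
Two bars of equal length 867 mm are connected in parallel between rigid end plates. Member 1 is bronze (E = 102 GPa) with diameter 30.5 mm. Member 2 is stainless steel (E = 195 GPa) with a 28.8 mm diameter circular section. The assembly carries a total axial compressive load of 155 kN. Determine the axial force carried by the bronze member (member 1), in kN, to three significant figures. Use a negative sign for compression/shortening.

A_1 = 730.6 mm².
A_2 = 651.4 mm².
Equal strain + equilibrium ⇒ each member carries load in proportion to AE: A₁E₁ = 74520000 N, A₂E₂ = 127000000 N, ΣAE = 201600000 N.
F₁ = P·A₁E₁/ΣAE = -155000·74520000/201600000 = -57310 N.

-57.3 kN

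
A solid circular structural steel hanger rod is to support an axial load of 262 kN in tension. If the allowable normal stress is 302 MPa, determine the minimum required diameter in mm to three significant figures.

33.2 mm

Required area A ≥ P/σ_allow = 262000/302 = 867.5 mm².
For a solid circular section, d ≥ √(4A/π) = 33.24 mm.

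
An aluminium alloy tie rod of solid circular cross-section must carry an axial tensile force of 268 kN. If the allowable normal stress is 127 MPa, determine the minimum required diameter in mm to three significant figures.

51.8 mm

Required area A ≥ P/σ_allow = 268000/127 = 2110 mm².
For a solid circular section, d ≥ √(4A/π) = 51.83 mm.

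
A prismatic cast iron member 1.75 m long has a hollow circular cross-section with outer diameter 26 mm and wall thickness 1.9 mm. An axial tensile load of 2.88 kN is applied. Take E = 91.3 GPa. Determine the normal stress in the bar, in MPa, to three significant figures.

A = 143.9 mm².
σ = N/A = 2880/143.9 = 20.02 MPa.

20.0 MPa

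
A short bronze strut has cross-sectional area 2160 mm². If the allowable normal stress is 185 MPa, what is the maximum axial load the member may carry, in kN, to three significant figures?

400 kN

P_max = σ_allow · A = 185 · 2160 = 399600 N = 399.6 kN.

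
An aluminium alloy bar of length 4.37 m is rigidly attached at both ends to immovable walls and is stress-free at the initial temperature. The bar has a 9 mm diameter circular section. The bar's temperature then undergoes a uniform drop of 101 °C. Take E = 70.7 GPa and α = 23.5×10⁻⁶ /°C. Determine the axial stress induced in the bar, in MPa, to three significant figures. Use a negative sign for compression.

168 MPa

Free thermal expansion αLΔT = 23.5e-6 · 4370 · -101 = -10.37 mm.
The walls impose strain ε = −(-10.37)/4370 = 2.3735e-03; σ = Eε = 70700 · 2.3735e-03 = 167.8 MPa.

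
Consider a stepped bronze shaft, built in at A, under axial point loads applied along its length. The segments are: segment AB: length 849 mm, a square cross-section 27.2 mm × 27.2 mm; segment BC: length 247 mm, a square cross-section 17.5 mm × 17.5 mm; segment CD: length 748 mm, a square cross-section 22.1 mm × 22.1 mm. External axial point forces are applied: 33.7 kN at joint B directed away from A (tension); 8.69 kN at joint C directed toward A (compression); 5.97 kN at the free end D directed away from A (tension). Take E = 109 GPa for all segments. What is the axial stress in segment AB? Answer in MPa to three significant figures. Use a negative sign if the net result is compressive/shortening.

41.9 MPa

Internal axial forces (sectioning from the free end, tension +): N_CD = 5.97 kN, N_BC = -2.72 kN, N_AB = 30.98 kN.
A_AB = 739.8 mm².
σ_AB = N_AB/A_AB = 30980/739.8 = 41.87 MPa.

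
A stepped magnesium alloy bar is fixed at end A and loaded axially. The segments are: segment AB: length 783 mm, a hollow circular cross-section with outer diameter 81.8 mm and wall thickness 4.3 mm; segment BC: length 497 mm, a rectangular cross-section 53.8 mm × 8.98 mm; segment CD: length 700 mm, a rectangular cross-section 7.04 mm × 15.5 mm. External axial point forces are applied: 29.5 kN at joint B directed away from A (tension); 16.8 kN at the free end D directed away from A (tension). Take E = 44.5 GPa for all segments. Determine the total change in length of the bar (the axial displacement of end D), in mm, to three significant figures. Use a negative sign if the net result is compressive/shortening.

Internal axial forces (sectioning from the free end, tension +): N_CD = 16.8 kN, N_BC = 16.8 kN, N_AB = 46.3 kN.
A_AB = 1047 mm².
A_BC = 483.1 mm².
A_CD = 109.1 mm².
δ_AB = 46300·783/(1047·44500) = 0.7781 mm
δ_BC = 16800·497/(483.1·44500) = 0.3884 mm
δ_CD = 16800·700/(109.1·44500) = 2.422 mm
δ = Σδ_i = 3.588 mm.

3.59 mm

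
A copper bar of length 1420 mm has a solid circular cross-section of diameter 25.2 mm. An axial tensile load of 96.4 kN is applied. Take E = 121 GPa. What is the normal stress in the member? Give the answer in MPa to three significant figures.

A = 498.8 mm².
σ = N/A = 96400/498.8 = 193.3 MPa.

193 MPa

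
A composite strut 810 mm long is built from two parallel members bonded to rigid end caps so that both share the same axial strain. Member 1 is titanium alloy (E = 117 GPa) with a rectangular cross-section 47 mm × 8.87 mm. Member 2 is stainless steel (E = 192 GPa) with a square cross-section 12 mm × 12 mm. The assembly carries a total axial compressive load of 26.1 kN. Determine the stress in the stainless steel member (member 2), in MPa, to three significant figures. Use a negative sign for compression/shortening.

A_1 = 416.9 mm².
A_2 = 144 mm².
Equal strain + equilibrium ⇒ each member carries load in proportion to AE: A₁E₁ = 48780000 N, A₂E₂ = 27650000 N, ΣAE = 76420000 N.
σ₂ = P·E₂/ΣAE = -26100·192000/76420000 = -65.57 MPa.

-65.6 MPa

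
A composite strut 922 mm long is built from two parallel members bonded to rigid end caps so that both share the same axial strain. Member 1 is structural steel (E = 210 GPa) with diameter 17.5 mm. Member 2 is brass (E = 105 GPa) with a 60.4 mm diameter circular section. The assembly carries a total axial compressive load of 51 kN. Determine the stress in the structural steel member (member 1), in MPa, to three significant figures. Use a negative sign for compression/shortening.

A_1 = 240.5 mm².
A_2 = 2865 mm².
Equal strain + equilibrium ⇒ each member carries load in proportion to AE: A₁E₁ = 50510000 N, A₂E₂ = 300900000 N, ΣAE = 351400000 N.
σ₁ = P·E₁/ΣAE = -51000·210000/351400000 = -30.48 MPa.

-30.5 MPa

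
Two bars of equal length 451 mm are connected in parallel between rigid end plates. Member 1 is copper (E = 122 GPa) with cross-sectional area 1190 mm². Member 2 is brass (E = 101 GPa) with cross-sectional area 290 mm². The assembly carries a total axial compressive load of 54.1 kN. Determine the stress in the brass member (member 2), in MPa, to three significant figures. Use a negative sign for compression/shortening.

Equal strain + equilibrium ⇒ each member carries load in proportion to AE: A₁E₁ = 145200000 N, A₂E₂ = 29290000 N, ΣAE = 174500000 N.
σ₂ = P·E₂/ΣAE = -54100·101000/174500000 = -31.32 MPa.

-31.3 MPa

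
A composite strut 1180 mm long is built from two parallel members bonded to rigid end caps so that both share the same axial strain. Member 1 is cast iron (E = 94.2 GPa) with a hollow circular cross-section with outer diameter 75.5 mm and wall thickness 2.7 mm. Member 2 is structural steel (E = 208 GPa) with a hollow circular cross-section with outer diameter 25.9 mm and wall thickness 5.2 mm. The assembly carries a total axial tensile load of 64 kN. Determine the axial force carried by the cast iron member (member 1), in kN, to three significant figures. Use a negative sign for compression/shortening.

A_1 = 617.5 mm².
A_2 = 338.2 mm².
Equal strain + equilibrium ⇒ each member carries load in proportion to AE: A₁E₁ = 58170000 N, A₂E₂ = 70340000 N, ΣAE = 128500000 N.
F₁ = P·A₁E₁/ΣAE = 64000·58170000/128500000 = 28970 N.

29.0 kN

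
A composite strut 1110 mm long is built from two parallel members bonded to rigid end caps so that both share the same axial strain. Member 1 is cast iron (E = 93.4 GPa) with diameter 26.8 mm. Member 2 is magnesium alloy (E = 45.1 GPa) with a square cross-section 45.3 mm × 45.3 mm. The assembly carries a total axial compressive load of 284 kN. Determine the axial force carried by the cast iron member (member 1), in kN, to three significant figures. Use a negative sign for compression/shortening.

-103 kN

A_1 = 564.1 mm².
A_2 = 2052 mm².
Equal strain + equilibrium ⇒ each member carries load in proportion to AE: A₁E₁ = 52690000 N, A₂E₂ = 92550000 N, ΣAE = 145200000 N.
F₁ = P·A₁E₁/ΣAE = -284000·52690000/145200000 = -103000 N.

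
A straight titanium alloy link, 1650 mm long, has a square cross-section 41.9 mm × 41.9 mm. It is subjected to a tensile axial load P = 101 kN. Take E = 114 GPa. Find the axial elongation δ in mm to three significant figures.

A = 1756 mm².
δ_mech = NL/(AE) = 101000·1650/(1756·114000) = 0.8327 mm.

0.833 mm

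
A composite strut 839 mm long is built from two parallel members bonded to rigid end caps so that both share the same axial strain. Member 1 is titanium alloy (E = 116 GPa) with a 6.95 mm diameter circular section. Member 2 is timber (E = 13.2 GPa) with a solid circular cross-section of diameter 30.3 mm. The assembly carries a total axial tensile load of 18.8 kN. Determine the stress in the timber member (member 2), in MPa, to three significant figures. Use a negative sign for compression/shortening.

A_1 = 37.94 mm².
A_2 = 721.1 mm².
Equal strain + equilibrium ⇒ each member carries load in proportion to AE: A₁E₁ = 4401000 N, A₂E₂ = 9518000 N, ΣAE = 13920000 N.
σ₂ = P·E₂/ΣAE = 18800·13200/13920000 = 17.83 MPa.

17.8 MPa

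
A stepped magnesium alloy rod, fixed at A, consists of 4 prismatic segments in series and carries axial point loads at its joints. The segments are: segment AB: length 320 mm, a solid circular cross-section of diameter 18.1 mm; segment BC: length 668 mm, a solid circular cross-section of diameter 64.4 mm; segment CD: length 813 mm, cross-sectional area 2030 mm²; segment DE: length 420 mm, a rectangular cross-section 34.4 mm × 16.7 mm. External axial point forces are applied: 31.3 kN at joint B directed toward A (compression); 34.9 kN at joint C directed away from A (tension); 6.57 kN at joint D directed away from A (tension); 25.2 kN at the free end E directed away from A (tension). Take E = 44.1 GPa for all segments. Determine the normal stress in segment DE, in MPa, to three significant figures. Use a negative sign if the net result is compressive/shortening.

43.9 MPa

Internal axial forces (sectioning from the free end, tension +): N_DE = 25.2 kN, N_CD = 31.77 kN, N_BC = 66.67 kN, N_AB = 35.37 kN.
A_DE = 574.5 mm².
σ_DE = N_DE/A_DE = 25200/574.5 = 43.87 MPa.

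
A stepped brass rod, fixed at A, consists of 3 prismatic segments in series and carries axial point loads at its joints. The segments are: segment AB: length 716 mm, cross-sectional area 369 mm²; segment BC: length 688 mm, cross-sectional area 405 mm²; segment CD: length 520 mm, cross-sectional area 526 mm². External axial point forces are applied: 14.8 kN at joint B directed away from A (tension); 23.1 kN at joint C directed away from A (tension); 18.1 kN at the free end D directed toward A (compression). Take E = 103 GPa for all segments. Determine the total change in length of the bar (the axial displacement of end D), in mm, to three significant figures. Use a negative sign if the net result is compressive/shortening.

Internal axial forces (sectioning from the free end, tension +): N_CD = -18.1 kN, N_BC = 5 kN, N_AB = 19.8 kN.
δ_AB = 19800·716/(369·103000) = 0.373 mm
δ_BC = 5000·688/(405·103000) = 0.08246 mm
δ_CD = -18100·520/(526·103000) = -0.1737 mm
δ = Σδ_i = 0.2817 mm.

0.282 mm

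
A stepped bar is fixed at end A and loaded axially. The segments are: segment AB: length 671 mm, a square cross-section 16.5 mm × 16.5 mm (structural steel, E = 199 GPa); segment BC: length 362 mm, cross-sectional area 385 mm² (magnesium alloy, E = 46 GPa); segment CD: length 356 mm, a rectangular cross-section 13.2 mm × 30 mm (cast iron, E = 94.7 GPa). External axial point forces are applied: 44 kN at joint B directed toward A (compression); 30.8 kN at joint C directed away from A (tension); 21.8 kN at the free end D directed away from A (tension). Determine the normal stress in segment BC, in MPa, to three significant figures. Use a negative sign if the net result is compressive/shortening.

137 MPa

Internal axial forces (sectioning from the free end, tension +): N_CD = 21.8 kN, N_BC = 52.6 kN, N_AB = 8.6 kN.
σ_BC = N_BC/A_BC = 52600/385 = 136.6 MPa.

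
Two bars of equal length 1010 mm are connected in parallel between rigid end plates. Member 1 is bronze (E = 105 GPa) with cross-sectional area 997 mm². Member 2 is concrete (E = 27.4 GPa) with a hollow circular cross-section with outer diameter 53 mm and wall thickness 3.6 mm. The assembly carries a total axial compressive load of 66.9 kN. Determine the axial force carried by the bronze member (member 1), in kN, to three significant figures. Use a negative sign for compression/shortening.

-58.4 kN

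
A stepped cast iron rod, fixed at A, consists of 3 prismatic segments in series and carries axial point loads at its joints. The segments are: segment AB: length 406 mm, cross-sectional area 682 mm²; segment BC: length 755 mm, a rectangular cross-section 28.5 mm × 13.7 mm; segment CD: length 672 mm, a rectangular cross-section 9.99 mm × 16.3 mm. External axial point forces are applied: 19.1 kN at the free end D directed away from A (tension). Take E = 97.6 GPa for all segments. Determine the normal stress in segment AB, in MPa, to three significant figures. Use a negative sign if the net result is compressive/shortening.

28.0 MPa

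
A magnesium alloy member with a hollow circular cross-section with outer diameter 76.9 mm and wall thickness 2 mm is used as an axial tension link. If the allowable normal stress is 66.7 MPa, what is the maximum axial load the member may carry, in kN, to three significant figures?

31.4 kN

A = 470.6 mm².
P_max = σ_allow · A = 66.7 · 470.6 = 31390 N = 31.39 kN.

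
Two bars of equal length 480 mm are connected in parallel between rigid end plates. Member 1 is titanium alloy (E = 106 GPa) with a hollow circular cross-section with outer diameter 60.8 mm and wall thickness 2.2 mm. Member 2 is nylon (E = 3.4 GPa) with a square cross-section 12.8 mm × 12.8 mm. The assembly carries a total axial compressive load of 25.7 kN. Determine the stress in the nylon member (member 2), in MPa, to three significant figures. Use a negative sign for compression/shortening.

A_1 = 405 mm².
A_2 = 163.8 mm².
Equal strain + equilibrium ⇒ each member carries load in proportion to AE: A₁E₁ = 42930000 N, A₂E₂ = 557100 N, ΣAE = 43490000 N.
σ₂ = P·E₂/ΣAE = -25700·3400/43490000 = -2.009 MPa.

-2.01 MPa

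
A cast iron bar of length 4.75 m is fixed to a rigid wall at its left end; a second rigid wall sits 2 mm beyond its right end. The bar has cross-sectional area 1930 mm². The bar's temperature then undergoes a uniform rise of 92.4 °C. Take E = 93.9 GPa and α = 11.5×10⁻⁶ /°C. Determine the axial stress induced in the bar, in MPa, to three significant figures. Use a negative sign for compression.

-60.2 MPa

Free thermal expansion αLΔT = 11.5e-6 · 4750 · 92.4 = 5.047 mm.
The walls engage after the gap closes; constrained expansion = 5.047 − 2 = 3.047 mm.
The walls impose strain ε = −(3.047)/4750 = -6.4155e-04; σ = Eε = 93900 · -6.4155e-04 = -60.24 MPa.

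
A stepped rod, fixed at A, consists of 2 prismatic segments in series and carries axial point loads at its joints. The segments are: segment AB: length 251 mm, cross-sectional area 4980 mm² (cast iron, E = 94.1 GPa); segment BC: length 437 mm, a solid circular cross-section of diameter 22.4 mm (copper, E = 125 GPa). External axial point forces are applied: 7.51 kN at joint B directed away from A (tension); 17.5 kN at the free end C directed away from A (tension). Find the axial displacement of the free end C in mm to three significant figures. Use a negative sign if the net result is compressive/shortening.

Internal axial forces (sectioning from the free end, tension +): N_BC = 17.5 kN, N_AB = 25.01 kN.
A_BC = 394.1 mm².
δ_AB = 25010·251/(4980·94100) = 0.0134 mm
δ_BC = 17500·437/(394.1·125000) = 0.1552 mm
δ = Σδ_i = 0.1686 mm.

0.169 mm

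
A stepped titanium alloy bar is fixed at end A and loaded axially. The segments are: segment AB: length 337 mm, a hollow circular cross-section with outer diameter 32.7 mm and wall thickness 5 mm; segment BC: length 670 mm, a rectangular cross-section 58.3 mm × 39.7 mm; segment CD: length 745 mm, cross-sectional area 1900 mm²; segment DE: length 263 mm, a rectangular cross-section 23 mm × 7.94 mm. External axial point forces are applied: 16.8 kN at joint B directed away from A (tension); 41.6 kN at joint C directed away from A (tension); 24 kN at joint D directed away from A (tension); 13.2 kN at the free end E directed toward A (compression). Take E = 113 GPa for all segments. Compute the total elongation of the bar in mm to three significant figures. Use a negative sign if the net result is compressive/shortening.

Internal axial forces (sectioning from the free end, tension +): N_DE = -13.2 kN, N_CD = 10.8 kN, N_BC = 52.4 kN, N_AB = 69.2 kN.
A_AB = 435.1 mm².
A_BC = 2315 mm².
A_DE = 182.6 mm².
δ_AB = 69200·337/(435.1·113000) = 0.4743 mm
δ_BC = 52400·670/(2315·113000) = 0.1342 mm
δ_CD = 10800·745/(1900·113000) = 0.03748 mm
δ_DE = -13200·263/(182.6·113000) = -0.1682 mm
δ = Σδ_i = 0.4778 mm.

0.478 mm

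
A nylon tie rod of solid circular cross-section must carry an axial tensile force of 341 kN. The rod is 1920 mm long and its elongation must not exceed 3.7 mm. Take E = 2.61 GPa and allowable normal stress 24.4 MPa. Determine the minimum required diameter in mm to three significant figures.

294 mm

Required area A ≥ P/σ_allow = 341000/24.4 = 13980 mm².
For a solid circular section, d ≥ √(4A/π) = 133.4 mm.
Elongation limit: A ≥ PL/(Eδ_allow) = 341000·1920/(2610·3.7) = 67800 mm² ⇒ d ≥ 293.8 mm.
The elongation limit governs.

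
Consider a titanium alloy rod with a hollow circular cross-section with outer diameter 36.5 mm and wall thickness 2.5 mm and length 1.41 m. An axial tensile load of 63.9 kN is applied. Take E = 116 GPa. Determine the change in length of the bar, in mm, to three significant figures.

2.91 mm

A = 267 mm².
δ_mech = NL/(AE) = 63900·1410/(267·116000) = 2.909 mm.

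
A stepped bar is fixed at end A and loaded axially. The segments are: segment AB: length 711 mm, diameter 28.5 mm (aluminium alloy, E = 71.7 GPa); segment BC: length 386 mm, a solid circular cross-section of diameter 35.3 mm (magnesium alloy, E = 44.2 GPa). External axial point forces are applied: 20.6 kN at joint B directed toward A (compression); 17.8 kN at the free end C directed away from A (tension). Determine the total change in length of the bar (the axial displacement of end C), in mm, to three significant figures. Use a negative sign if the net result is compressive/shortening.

0.115 mm

Internal axial forces (sectioning from the free end, tension +): N_BC = 17.8 kN, N_AB = -2.8 kN.
A_AB = 637.9 mm².
A_BC = 978.7 mm².
δ_AB = -2800·711/(637.9·71700) = -0.04352 mm
δ_BC = 17800·386/(978.7·44200) = 0.1588 mm
δ = Σδ_i = 0.1153 mm.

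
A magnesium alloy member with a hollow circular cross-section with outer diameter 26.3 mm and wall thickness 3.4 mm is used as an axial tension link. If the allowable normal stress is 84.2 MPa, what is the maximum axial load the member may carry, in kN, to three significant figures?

A = 244.6 mm².
P_max = σ_allow · A = 84.2 · 244.6 = 20600 N = 20.6 kN.

20.6 kN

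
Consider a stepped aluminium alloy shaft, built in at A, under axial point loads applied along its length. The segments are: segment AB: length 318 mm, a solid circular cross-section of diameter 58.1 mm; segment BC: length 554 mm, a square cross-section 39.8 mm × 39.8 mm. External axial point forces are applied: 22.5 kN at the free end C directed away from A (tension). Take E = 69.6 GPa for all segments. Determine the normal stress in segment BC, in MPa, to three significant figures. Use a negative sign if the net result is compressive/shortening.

Internal axial forces (sectioning from the free end, tension +): N_BC = 22.5 kN, N_AB = 22.5 kN.
A_BC = 1584 mm².
σ_BC = N_BC/A_BC = 22500/1584 = 14.2 MPa.

14.2 MPa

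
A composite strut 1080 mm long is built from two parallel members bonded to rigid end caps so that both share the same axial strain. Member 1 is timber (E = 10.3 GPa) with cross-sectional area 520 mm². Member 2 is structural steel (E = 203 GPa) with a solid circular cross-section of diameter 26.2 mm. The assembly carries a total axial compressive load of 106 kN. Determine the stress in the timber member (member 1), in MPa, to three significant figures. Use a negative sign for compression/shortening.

-9.51 MPa

A_2 = 539.1 mm².
Equal strain + equilibrium ⇒ each member carries load in proportion to AE: A₁E₁ = 5356000 N, A₂E₂ = 109400000 N, ΣAE = 114800000 N.
σ₁ = P·E₁/ΣAE = -106000·10300/114800000 = -9.511 MPa.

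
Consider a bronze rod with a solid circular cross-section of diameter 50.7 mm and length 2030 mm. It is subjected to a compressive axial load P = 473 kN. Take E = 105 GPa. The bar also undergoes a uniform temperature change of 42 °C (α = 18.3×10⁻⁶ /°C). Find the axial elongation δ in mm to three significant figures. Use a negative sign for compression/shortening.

A = 2019 mm².
δ_mech = NL/(AE) = -473000·2030/(2019·105000) = -4.53 mm.
δ_thermal = αLΔT = 18.3e-6·2030·42 = 1.56 mm.
δ = δ_mech + δ_thermal = -2.969 mm.

-2.97 mm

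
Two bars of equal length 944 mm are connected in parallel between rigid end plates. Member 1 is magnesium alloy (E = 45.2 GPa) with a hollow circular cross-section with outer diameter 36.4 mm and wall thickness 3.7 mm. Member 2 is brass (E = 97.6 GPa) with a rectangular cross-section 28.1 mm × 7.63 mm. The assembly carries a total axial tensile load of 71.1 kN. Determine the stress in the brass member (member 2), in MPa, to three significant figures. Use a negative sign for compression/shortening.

A_1 = 380.1 mm².
A_2 = 214.4 mm².
Equal strain + equilibrium ⇒ each member carries load in proportion to AE: A₁E₁ = 17180000 N, A₂E₂ = 20930000 N, ΣAE = 38110000 N.
σ₂ = P·E₂/ΣAE = 71100·97600/38110000 = 182.1 MPa.

182 MPa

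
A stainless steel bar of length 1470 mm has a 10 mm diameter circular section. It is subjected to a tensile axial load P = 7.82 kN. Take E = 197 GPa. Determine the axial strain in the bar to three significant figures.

5.05e-04

A = 78.54 mm².
σ = N/A = 99.57 MPa; ε = σ/E = 99.57/197000 = 5.054e-04.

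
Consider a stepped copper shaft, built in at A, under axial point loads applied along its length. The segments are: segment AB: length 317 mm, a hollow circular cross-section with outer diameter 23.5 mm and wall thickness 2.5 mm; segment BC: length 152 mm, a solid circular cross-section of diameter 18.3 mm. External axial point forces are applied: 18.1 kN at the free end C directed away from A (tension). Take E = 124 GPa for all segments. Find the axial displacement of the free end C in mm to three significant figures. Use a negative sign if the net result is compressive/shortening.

0.365 mm

Internal axial forces (sectioning from the free end, tension +): N_BC = 18.1 kN, N_AB = 18.1 kN.
A_AB = 164.9 mm².
A_BC = 263 mm².
δ_AB = 18100·317/(164.9·124000) = 0.2805 mm
δ_BC = 18100·152/(263·124000) = 0.08435 mm
δ = Σδ_i = 0.3649 mm.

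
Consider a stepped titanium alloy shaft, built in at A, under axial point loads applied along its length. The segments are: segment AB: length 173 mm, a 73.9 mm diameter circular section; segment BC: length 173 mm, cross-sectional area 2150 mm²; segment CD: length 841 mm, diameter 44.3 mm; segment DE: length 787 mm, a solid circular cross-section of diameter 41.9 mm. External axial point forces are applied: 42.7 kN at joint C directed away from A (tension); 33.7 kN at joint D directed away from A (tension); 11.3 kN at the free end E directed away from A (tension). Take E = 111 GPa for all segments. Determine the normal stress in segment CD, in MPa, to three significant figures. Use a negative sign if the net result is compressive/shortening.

29.2 MPa

Internal axial forces (sectioning from the free end, tension +): N_DE = 11.3 kN, N_CD = 45 kN, N_BC = 87.7 kN, N_AB = 87.7 kN.
A_CD = 1541 mm².
σ_CD = N_CD/A_CD = 45000/1541 = 29.2 MPa.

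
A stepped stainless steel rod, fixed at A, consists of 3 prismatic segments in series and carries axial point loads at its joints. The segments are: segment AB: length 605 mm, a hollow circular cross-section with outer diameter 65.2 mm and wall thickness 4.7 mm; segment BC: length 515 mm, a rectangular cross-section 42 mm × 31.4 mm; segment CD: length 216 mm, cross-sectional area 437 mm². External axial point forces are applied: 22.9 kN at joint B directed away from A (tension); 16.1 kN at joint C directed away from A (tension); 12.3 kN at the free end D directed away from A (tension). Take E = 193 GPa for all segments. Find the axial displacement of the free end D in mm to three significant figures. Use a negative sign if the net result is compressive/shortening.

0.269 mm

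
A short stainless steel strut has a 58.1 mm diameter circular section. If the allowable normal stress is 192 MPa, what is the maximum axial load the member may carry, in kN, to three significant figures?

509 kN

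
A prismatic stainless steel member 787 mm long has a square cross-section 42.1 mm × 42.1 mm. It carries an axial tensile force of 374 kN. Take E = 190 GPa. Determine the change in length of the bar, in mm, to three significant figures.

A = 1772 mm².
δ_mech = NL/(AE) = 374000·787/(1772·190000) = 0.874 mm.

0.874 mm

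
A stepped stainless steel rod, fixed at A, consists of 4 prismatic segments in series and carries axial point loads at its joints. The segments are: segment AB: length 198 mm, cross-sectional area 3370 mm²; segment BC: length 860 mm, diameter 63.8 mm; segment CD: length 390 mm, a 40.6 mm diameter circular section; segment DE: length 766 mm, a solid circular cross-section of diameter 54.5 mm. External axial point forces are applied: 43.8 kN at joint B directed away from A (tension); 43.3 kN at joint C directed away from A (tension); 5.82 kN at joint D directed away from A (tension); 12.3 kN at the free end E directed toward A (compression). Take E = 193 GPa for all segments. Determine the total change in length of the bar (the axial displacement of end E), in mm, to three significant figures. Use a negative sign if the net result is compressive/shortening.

Internal axial forces (sectioning from the free end, tension +): N_DE = -12.3 kN, N_CD = -6.48 kN, N_BC = 36.82 kN, N_AB = 80.62 kN.
A_BC = 3197 mm².
A_CD = 1295 mm².
A_DE = 2333 mm².
δ_AB = 80620·198/(3370·193000) = 0.02454 mm
δ_BC = 36820·860/(3197·193000) = 0.05132 mm
δ_CD = -6480·390/(1295·193000) = -0.01011 mm
δ_DE = -12300·766/(2333·193000) = -0.02093 mm
δ = Σδ_i = 0.04482 mm.

0.0448 mm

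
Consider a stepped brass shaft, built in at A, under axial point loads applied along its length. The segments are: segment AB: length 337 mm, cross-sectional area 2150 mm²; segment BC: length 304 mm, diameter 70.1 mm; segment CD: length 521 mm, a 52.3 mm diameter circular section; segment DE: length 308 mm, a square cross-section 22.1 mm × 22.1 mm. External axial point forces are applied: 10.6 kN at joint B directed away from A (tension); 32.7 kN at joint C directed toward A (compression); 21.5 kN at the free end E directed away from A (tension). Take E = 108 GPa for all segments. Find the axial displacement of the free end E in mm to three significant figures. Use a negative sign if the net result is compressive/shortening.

Internal axial forces (sectioning from the free end, tension +): N_DE = 21.5 kN, N_CD = 21.5 kN, N_BC = -11.2 kN, N_AB = -0.6 kN.
A_BC = 3859 mm².
A_CD = 2148 mm².
A_DE = 488.4 mm².
δ_AB = -600·337/(2150·108000) = -0.0008708 mm
δ_BC = -11200·304/(3859·108000) = -0.008168 mm
δ_CD = 21500·521/(2148·108000) = 0.04828 mm
δ_DE = 21500·308/(488.4·108000) = 0.1255 mm
δ = Σδ_i = 0.1648 mm.

0.165 mm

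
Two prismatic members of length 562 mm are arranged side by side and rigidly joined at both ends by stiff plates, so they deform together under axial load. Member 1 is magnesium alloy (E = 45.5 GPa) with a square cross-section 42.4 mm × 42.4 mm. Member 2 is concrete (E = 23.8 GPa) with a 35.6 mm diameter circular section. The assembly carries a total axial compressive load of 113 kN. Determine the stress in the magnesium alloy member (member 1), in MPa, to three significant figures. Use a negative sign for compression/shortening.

A_1 = 1798 mm².
A_2 = 995.4 mm².
Equal strain + equilibrium ⇒ each member carries load in proportion to AE: A₁E₁ = 81800000 N, A₂E₂ = 23690000 N, ΣAE = 105500000 N.
σ₁ = P·E₁/ΣAE = -113000·45500/105500000 = -48.74 MPa.

-48.7 MPa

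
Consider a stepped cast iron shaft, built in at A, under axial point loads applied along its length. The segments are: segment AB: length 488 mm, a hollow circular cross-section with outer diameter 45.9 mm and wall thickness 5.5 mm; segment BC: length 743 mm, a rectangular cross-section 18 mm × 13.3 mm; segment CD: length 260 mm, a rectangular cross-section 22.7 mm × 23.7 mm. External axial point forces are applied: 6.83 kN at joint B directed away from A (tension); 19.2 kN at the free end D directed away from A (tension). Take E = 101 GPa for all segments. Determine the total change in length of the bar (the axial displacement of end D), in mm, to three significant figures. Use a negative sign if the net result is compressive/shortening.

0.862 mm

Internal axial forces (sectioning from the free end, tension +): N_CD = 19.2 kN, N_BC = 19.2 kN, N_AB = 26.03 kN.
A_AB = 698.1 mm².
A_BC = 239.4 mm².
A_CD = 538 mm².
δ_AB = 26030·488/(698.1·101000) = 0.1802 mm
δ_BC = 19200·743/(239.4·101000) = 0.59 mm
δ_CD = 19200·260/(538·101000) = 0.09187 mm
δ = Σδ_i = 0.862 mm.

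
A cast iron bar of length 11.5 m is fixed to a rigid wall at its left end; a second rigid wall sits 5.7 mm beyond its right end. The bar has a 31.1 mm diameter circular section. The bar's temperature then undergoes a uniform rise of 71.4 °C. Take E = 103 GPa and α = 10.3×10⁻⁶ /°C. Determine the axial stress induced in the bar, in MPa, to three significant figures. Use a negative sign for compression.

Free thermal expansion αLΔT = 10.3e-6 · 11500 · 71.4 = 8.457 mm.
The walls engage after the gap closes; constrained expansion = 8.457 − 5.7 = 2.757 mm.
The walls impose strain ε = −(2.757)/11500 = -2.3977e-04; σ = Eε = 103000 · -2.3977e-04 = -24.7 MPa.

-24.7 MPa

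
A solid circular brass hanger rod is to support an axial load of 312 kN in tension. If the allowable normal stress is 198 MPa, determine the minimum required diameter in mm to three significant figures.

44.8 mm

Required area A ≥ P/σ_allow = 312000/198 = 1576 mm².
For a solid circular section, d ≥ √(4A/π) = 44.79 mm.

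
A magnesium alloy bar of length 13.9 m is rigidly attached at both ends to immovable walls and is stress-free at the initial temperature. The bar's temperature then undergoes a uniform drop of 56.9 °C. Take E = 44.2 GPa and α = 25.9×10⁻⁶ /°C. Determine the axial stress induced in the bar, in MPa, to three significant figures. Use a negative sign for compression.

Free thermal expansion αLΔT = 25.9e-6 · 13900 · -56.9 = -20.48 mm.
The walls impose strain ε = −(-20.48)/13900 = 1.4737e-03; σ = Eε = 44200 · 1.4737e-03 = 65.14 MPa.

65.1 MPa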